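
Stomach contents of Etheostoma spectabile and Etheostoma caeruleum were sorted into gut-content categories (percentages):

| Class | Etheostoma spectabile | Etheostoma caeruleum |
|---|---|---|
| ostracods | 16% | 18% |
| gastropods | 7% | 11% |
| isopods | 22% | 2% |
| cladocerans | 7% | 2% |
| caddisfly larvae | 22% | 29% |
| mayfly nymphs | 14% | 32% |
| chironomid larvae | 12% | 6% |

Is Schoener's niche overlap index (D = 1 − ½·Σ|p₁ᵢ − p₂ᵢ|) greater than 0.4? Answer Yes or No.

Convert percentages to proportions (divide by 100).
Σ|p₁ᵢ − p₂ᵢ| = 0.02 + 0.04 + 0.20 + 0.05 + 0.07 + 0.18 + 0.06 = 0.62
D = 1 − ½ × 0.62 = 1 − 0.310 = 0.6900
D = 0.6900 > 0.4 → Yes.

Yes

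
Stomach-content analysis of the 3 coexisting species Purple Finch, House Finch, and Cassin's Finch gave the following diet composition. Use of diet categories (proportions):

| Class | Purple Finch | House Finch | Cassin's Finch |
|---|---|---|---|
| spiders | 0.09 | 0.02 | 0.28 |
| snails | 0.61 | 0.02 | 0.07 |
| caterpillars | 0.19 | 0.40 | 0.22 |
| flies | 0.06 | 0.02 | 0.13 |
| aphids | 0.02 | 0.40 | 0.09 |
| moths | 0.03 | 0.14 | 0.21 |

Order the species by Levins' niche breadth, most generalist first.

Σp_Purpᵢ² = 0.09² + 0.61² + 0.19² + 0.06² + 0.02² + 0.03² = 0.0081 + 0.3721 + 0.0361 + 0.0036 + 0.0004 + 0.0009 = 0.4212
B_Purp = 1 / 0.4212 = 2.3742
Σp_Housᵢ² = 0.02² + 0.02² + 0.40² + 0.02² + 0.40² + 0.14² = 0.0004 + 0.0004 + 0.1600 + 0.0004 + 0.1600 + 0.0196 = 0.3408
B_Hous = 1 / 0.3408 = 2.9343
Σp_Cassᵢ² = 0.28² + 0.07² + 0.22² + 0.13² + 0.09² + 0.21² = 0.0784 + 0.0049 + 0.0484 + 0.0169 + 0.0081 + 0.0441 = 0.2008
B_Cass = 1 / 0.2008 = 4.9801
Ranking by B (broadest → narrowest): Cassin's Finch (4.98) > House Finch (2.93) > Purple Finch (2.37)

Cassin's Finch > House Finch > Purple Finch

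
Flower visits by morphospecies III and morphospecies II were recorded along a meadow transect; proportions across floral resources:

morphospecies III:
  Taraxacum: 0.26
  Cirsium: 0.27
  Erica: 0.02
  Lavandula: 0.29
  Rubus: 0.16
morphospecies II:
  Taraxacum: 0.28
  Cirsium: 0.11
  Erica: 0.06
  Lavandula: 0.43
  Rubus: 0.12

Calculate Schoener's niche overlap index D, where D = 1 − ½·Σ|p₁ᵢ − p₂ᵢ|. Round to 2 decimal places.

0.80

Σ|p₁ᵢ − p₂ᵢ| = 0.02 + 0.16 + 0.04 + 0.14 + 0.04 = 0.40
D = 1 − ½ × 0.40 = 1 − 0.200 = 0.8000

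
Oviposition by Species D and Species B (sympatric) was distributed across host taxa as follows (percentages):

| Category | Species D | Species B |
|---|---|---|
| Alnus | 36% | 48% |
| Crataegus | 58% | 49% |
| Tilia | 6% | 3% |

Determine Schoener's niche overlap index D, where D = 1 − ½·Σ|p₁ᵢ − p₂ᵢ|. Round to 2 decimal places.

0.88

Convert percentages to proportions (divide by 100).
Σ|p₁ᵢ − p₂ᵢ| = 0.12 + 0.09 + 0.03 = 0.24
D = 1 − ½ × 0.24 = 1 − 0.120 = 0.8800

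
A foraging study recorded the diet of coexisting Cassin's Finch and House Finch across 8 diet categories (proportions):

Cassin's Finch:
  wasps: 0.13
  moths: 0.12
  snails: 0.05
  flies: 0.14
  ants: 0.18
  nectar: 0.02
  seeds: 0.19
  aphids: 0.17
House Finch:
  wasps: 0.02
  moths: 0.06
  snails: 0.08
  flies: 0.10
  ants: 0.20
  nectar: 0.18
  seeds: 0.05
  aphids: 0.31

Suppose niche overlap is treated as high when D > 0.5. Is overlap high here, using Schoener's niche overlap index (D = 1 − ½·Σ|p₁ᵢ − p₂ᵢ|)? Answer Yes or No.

Yes

Σ|p₁ᵢ − p₂ᵢ| = 0.11 + 0.06 + 0.03 + 0.04 + 0.02 + 0.16 + 0.14 + 0.14 = 0.70
D = 1 − ½ × 0.70 = 1 − 0.350 = 0.6500
D = 0.6500 > 0.5 → Yes.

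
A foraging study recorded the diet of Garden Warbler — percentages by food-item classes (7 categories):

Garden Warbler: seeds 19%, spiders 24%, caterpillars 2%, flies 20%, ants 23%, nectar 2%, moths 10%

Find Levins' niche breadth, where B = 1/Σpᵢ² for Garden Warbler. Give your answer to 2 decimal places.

Convert percentages to proportions (divide by 100).
Σpᵢ² = 0.19² + 0.24² + 0.02² + 0.20² + 0.23² + 0.02² + 0.10² = 0.0361 + 0.0576 + 0.0004 + 0.0400 + 0.0529 + 0.0004 + 0.0100 = 0.1974
B = 1 / 0.1974 = 5.0659

5.07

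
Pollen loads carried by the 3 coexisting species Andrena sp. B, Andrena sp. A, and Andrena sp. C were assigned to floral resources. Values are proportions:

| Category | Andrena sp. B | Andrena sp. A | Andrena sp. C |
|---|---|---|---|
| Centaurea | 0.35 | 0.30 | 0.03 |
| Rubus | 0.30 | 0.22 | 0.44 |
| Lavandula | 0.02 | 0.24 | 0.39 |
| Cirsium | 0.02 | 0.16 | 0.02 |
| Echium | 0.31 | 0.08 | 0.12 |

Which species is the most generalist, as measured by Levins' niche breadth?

Σp_Bᵢ² = 0.35² + 0.30² + 0.02² + 0.02² + 0.31² = 0.1225 + 0.0900 + 0.0004 + 0.0004 + 0.0961 = 0.3094
B_B = 1 / 0.3094 = 3.2321
Σp_Aᵢ² = 0.30² + 0.22² + 0.24² + 0.16² + 0.08² = 0.0900 + 0.0484 + 0.0576 + 0.0256 + 0.0064 = 0.2280
B_A = 1 / 0.2280 = 4.3860
Σp_Cᵢ² = 0.03² + 0.44² + 0.39² + 0.02² + 0.12² = 0.0009 + 0.1936 + 0.1521 + 0.0004 + 0.0144 = 0.3614
B_C = 1 / 0.3614 = 2.7670
Highest B → broadest niche (most generalist): Andrena sp. A (B = 4.39).

Andrena sp. A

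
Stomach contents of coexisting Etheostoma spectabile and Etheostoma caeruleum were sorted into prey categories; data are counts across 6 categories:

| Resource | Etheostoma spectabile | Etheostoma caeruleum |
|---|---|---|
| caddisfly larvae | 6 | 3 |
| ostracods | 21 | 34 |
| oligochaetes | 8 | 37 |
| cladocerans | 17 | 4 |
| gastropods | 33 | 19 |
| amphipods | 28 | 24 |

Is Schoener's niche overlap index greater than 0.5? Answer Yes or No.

Yes

Proportions for Etheostoma spectabile (n=113): 6/113=0.0531, 21/113=0.1858, 8/113=0.0708, 17/113=0.1504, 33/113=0.2920, 28/113=0.2478
Proportions for Etheostoma caeruleum (n=121): 3/121=0.0248, 34/121=0.2810, 37/121=0.3058, 4/121=0.0331, 19/121=0.1570, 24/121=0.1983
Σ|p₁ᵢ − p₂ᵢ| = 0.0283 + 0.0952 + 0.2350 + 0.1173 + 0.1350 + 0.0495 = 0.6603
D = 1 − ½ × 0.6603 = 1 − 0.33015 = 0.66985
D = 0.66985 > 0.5 → Yes.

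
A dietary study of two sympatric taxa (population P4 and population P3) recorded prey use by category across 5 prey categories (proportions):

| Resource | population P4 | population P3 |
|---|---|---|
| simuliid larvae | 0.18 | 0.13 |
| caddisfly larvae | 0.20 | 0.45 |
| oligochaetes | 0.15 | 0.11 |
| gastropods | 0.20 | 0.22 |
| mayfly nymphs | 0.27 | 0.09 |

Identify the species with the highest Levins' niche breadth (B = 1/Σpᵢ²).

Σp_P4ᵢ² = 0.18² + 0.20² + 0.15² + 0.20² + 0.27² = 0.0324 + 0.0400 + 0.0225 + 0.0400 + 0.0729 = 0.2078
B_P4 = 1 / 0.2078 = 4.8123
Σp_P3ᵢ² = 0.13² + 0.45² + 0.11² + 0.22² + 0.09² = 0.0169 + 0.2025 + 0.0121 + 0.0484 + 0.0081 = 0.2880
B_P3 = 1 / 0.2880 = 3.4722
Highest B → broadest niche (most generalist): population P4 (B = 4.81).

population P4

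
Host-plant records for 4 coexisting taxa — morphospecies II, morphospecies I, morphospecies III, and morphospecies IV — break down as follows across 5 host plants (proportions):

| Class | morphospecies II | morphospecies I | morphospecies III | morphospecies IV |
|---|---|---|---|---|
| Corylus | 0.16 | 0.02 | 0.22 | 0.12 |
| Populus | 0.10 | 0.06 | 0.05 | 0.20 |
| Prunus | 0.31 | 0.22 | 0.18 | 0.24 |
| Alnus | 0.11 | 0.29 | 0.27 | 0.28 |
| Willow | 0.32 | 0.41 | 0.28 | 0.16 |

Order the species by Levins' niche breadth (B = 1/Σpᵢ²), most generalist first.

Σp_IIᵢ² = 0.16² + 0.10² + 0.31² + 0.11² + 0.32² = 0.0256 + 0.0100 + 0.0961 + 0.0121 + 0.1024 = 0.2462
B_II = 1 / 0.2462 = 4.0617
Σp_Iᵢ² = 0.02² + 0.06² + 0.22² + 0.29² + 0.41² = 0.0004 + 0.0036 + 0.0484 + 0.0841 + 0.1681 = 0.3046
B_I = 1 / 0.3046 = 3.2830
Σp_IIIᵢ² = 0.22² + 0.05² + 0.18² + 0.27² + 0.28² = 0.0484 + 0.0025 + 0.0324 + 0.0729 + 0.0784 = 0.2346
B_III = 1 / 0.2346 = 4.2626
Σp_IVᵢ² = 0.12² + 0.20² + 0.24² + 0.28² + 0.16² = 0.0144 + 0.0400 + 0.0576 + 0.0784 + 0.0256 = 0.2160
B_IV = 1 / 0.2160 = 4.6296
Ranking by B (broadest → narrowest): morphospecies IV (4.63) > morphospecies III (4.26) > morphospecies II (4.06) > morphospecies I (3.28)

morphospecies IV > morphospecies III > morphospecies II > morphospecies I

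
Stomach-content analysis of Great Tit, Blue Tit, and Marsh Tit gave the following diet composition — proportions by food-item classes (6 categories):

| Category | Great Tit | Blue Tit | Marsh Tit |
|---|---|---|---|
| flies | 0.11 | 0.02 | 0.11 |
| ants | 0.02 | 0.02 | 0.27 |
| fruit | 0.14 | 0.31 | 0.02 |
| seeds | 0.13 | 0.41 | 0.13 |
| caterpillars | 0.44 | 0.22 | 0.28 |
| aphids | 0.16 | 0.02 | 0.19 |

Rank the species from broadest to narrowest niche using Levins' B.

Σp_Greaᵢ² = 0.11² + 0.02² + 0.14² + 0.13² + 0.44² + 0.16² = 0.0121 + 0.0004 + 0.0196 + 0.0169 + 0.1936 + 0.0256 = 0.2682
B_Grea = 1 / 0.2682 = 3.7286
Σp_Blueᵢ² = 0.02² + 0.02² + 0.31² + 0.41² + 0.22² + 0.02² = 0.0004 + 0.0004 + 0.0961 + 0.1681 + 0.0484 + 0.0004 = 0.3138
B_Blue = 1 / 0.3138 = 3.1867
Σp_Marsᵢ² = 0.11² + 0.27² + 0.02² + 0.13² + 0.28² + 0.19² = 0.0121 + 0.0729 + 0.0004 + 0.0169 + 0.0784 + 0.0361 = 0.2168
B_Mars = 1 / 0.2168 = 4.6125
Ranking by B (broadest → narrowest): Marsh Tit (4.61) > Great Tit (3.73) > Blue Tit (3.19)

Marsh Tit > Great Tit > Blue Tit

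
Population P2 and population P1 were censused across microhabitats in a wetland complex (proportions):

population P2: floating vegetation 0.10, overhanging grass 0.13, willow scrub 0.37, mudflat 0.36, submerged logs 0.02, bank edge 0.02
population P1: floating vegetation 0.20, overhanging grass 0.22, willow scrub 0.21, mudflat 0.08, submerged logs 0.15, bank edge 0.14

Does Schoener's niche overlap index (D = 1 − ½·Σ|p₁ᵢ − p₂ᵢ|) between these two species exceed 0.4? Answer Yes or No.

Σ|p₁ᵢ − p₂ᵢ| = 0.10 + 0.09 + 0.16 + 0.28 + 0.13 + 0.12 = 0.88
D = 1 − ½ × 0.88 = 1 − 0.440 = 0.5600
D = 0.5600 > 0.4 → Yes.

Yes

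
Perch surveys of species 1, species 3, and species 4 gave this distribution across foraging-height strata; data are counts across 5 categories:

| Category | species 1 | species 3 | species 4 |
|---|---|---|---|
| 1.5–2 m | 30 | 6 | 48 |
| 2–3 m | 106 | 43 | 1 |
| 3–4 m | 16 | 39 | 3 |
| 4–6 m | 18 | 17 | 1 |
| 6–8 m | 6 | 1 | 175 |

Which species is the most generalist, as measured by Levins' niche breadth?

species 3

Proportions for species 1 (n=176): 30/176=0.1705, 106/176=0.6023, 16/176=0.0909, 18/176=0.1023, 6/176=0.0341
Proportions for species 3 (n=106): 6/106=0.0566, 43/106=0.4057, 39/106=0.3679, 17/106=0.1604, 1/106=0.0094
Proportions for species 4 (n=228): 48/228=0.2105, 1/228=0.0044, 3/228=0.0132, 1/228=0.0044, 175/228=0.7675
Σp_1ᵢ² = 0.1705² + 0.6023² + 0.0909² + 0.1023² + 0.0341² = 0.029070 + 0.362765 + 0.008263 + 0.010465 + 0.001163 = 0.411726
B_1 = 1 / 0.411726 = 2.4288
Σp_3ᵢ² = 0.0566² + 0.4057² + 0.3679² + 0.1604² + 0.0094² = 0.003204 + 0.164592 + 0.135350 + 0.025728 + 0.000088 = 0.328962
B_3 = 1 / 0.328962 = 3.0399
Σp_4ᵢ² = 0.2105² + 0.0044² + 0.0132² + 0.0044² + 0.7675² = 0.044310 + 0.000019 + 0.000174 + 0.000019 + 0.589056 = 0.633578
B_4 = 1 / 0.633578 = 1.5783
Highest B → broadest niche (most generalist): species 3 (B = 3.04).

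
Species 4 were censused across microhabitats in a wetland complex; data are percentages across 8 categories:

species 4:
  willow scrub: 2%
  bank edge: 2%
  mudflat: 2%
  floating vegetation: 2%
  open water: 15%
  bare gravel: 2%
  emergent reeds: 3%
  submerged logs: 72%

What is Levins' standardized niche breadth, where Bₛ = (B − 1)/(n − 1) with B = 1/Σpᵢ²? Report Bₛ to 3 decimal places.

Convert percentages to proportions (divide by 100).
Σpᵢ² = 0.02² + 0.02² + 0.02² + 0.02² + 0.15² + 0.02² + 0.03² + 0.72² = 0.0004 + 0.0004 + 0.0004 + 0.0004 + 0.0225 + 0.0004 + 0.0009 + 0.5184 = 0.5438
B = 1 / 0.5438 = 1.83891
Bₛ = (B − 1)/(n − 1) = (1.83891 − 1)/(8 − 1) = 0.83891/7 = 0.11984

0.120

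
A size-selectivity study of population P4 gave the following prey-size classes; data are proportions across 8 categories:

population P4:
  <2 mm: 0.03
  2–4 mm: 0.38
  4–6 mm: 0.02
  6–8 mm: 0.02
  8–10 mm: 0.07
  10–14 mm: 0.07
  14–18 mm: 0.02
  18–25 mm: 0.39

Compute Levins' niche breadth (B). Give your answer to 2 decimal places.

Σpᵢ² = 0.03² + 0.38² + 0.02² + 0.02² + 0.07² + 0.07² + 0.02² + 0.39² = 0.0009 + 0.1444 + 0.0004 + 0.0004 + 0.0049 + 0.0049 + 0.0004 + 0.1521 = 0.3084
B = 1 / 0.3084 = 3.2425

3.24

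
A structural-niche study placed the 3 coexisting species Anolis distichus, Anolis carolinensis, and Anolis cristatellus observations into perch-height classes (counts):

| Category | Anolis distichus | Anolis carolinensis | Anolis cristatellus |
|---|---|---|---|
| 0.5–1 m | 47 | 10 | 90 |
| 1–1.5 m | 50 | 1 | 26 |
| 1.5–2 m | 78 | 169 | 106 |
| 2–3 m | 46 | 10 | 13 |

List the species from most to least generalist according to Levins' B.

Anolis distichus > Anolis cristatellus > Anolis carolinensis

Proportions for Anolis distichus (n=221): 47/221=0.2127, 50/221=0.2262, 78/221=0.3529, 46/221=0.2081
Proportions for Anolis carolinensis (n=190): 10/190=0.0526, 1/190=0.0053, 169/190=0.8895, 10/190=0.0526
Proportions for Anolis cristatellus (n=235): 90/235=0.3830, 26/235=0.1106, 106/235=0.4511, 13/235=0.0553
Σp_distᵢ² = 0.2127² + 0.2262² + 0.3529² + 0.2081² = 0.045241 + 0.051166 + 0.124538 + 0.043306 = 0.264251
B_dist = 1 / 0.264251 = 3.7843
Σp_caroᵢ² = 0.0526² + 0.0053² + 0.8895² + 0.0526² = 0.002767 + 0.000028 + 0.791210 + 0.002767 = 0.796772
B_caro = 1 / 0.796772 = 1.2551
Σp_crisᵢ² = 0.3830² + 0.1106² + 0.4511² + 0.0553² = 0.146689 + 0.012232 + 0.203491 + 0.003058 = 0.365470
B_cris = 1 / 0.365470 = 2.7362
Ranking by B (broadest → narrowest): Anolis distichus (3.78) > Anolis cristatellus (2.74) > Anolis carolinensis (1.26)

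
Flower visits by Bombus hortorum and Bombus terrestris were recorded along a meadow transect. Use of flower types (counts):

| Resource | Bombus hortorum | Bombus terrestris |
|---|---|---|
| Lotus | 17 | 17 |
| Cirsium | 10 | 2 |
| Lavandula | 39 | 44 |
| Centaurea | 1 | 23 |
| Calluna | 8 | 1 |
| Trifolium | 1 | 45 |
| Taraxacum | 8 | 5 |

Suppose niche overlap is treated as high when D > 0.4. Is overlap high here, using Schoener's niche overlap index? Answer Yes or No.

Yes

Proportions for Bombus hortorum (n=84): 17/84=0.2024, 10/84=0.1190, 39/84=0.4643, 1/84=0.0119, 8/84=0.0952, 1/84=0.0119, 8/84=0.0952
Proportions for Bombus terrestris (n=137): 17/137=0.1241, 2/137=0.0146, 44/137=0.3212, 23/137=0.1679, 1/137=0.0073, 45/137=0.3285, 5/137=0.0365
Σ|p₁ᵢ − p₂ᵢ| = 0.0783 + 0.1044 + 0.1431 + 0.1560 + 0.0879 + 0.3166 + 0.0587 = 0.9450
D = 1 − ½ × 0.9450 = 1 − 0.47250 = 0.52750
D = 0.52750 > 0.4 → Yes.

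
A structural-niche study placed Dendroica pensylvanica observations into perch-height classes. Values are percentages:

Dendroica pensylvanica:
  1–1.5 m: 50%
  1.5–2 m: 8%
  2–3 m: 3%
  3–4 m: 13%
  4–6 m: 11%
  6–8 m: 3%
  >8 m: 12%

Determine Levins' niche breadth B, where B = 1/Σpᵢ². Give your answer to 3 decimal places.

3.316

Convert percentages to proportions (divide by 100).
Σpᵢ² = 0.50² + 0.08² + 0.03² + 0.13² + 0.11² + 0.03² + 0.12² = 0.2500 + 0.0064 + 0.0009 + 0.0169 + 0.0121 + 0.0009 + 0.0144 = 0.3016
B = 1 / 0.3016 = 3.31565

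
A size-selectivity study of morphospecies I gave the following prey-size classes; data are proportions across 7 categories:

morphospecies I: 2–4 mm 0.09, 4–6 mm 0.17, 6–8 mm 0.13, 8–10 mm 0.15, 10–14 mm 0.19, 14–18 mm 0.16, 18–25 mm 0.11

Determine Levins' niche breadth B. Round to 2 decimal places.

6.66

Σpᵢ² = 0.09² + 0.17² + 0.13² + 0.15² + 0.19² + 0.16² + 0.11² = 0.0081 + 0.0289 + 0.0169 + 0.0225 + 0.0361 + 0.0256 + 0.0121 = 0.1502
B = 1 / 0.1502 = 6.6578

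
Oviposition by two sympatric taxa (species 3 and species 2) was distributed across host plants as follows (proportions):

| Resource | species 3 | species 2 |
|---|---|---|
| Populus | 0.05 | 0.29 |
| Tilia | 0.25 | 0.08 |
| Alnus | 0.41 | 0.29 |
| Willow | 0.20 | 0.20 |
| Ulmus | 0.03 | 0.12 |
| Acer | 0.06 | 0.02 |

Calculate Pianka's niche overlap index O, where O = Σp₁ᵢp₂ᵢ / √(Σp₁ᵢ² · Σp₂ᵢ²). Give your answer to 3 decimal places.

0.785

Σ p₁ᵢp₂ᵢ = 0.0145 + 0.0200 + 0.1189 + 0.0400 + 0.0036 + 0.0012 = 0.1982
Σp_1ᵢ² = 0.05² + 0.25² + 0.41² + 0.20² + 0.03² + 0.06² = 0.0025 + 0.0625 + 0.1681 + 0.0400 + 0.0009 + 0.0036 = 0.2776
Σp_2ᵢ² = 0.29² + 0.08² + 0.29² + 0.20² + 0.12² + 0.02² = 0.0841 + 0.0064 + 0.0841 + 0.0400 + 0.0144 + 0.0004 = 0.2294
O = 0.1982 / √(0.2776 × 0.2294) = 0.1982 / 0.252352 = 0.78541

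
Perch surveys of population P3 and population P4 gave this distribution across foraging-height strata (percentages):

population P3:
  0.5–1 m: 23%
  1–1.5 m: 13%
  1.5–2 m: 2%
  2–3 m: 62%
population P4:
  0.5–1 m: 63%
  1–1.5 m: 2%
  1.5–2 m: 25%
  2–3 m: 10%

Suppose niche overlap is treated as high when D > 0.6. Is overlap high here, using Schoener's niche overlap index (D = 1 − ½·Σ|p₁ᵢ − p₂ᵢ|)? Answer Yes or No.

No

Convert percentages to proportions (divide by 100).
Σ|p₁ᵢ − p₂ᵢ| = 0.40 + 0.11 + 0.23 + 0.52 = 1.26
D = 1 − ½ × 1.26 = 1 − 0.630 = 0.3700
D = 0.3700 < 0.6 → No.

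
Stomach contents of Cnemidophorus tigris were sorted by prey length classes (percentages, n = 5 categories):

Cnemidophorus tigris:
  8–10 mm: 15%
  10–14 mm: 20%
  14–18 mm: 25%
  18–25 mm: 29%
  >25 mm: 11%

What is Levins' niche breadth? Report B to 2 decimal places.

4.52

Convert percentages to proportions (divide by 100).
Σpᵢ² = 0.15² + 0.20² + 0.25² + 0.29² + 0.11² = 0.0225 + 0.0400 + 0.0625 + 0.0841 + 0.0121 = 0.2212
B = 1 / 0.2212 = 4.5208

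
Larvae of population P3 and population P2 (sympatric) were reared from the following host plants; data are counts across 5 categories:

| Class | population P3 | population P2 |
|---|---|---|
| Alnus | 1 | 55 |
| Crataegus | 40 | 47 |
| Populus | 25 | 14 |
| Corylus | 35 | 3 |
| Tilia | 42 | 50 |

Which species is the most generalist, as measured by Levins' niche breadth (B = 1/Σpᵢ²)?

population P3

Proportions for population P3 (n=143): 1/143=0.0070, 40/143=0.2797, 25/143=0.1748, 35/143=0.2448, 42/143=0.2937
Proportions for population P2 (n=169): 55/169=0.3254, 47/169=0.2781, 14/169=0.0828, 3/169=0.0178, 50/169=0.2959
Σp_P3ᵢ² = 0.0070² + 0.2797² + 0.1748² + 0.2448² + 0.2937² = 0.000049 + 0.078232 + 0.030555 + 0.059927 + 0.086260 = 0.255023
B_P3 = 1 / 0.255023 = 3.9212
Σp_P2ᵢ² = 0.3254² + 0.2781² + 0.0828² + 0.0178² + 0.2959² = 0.105885 + 0.077340 + 0.006856 + 0.000317 + 0.087557 = 0.277955
B_P2 = 1 / 0.277955 = 3.5977
Highest B → broadest niche (most generalist): population P3 (B = 3.92).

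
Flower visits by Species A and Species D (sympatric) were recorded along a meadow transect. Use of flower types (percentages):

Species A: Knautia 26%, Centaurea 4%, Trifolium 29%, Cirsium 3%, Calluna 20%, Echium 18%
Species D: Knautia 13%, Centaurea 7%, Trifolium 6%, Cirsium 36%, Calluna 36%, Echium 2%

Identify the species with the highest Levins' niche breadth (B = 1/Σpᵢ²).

Species A

Convert percentages to proportions (divide by 100).
Σp_Aᵢ² = 0.26² + 0.04² + 0.29² + 0.03² + 0.20² + 0.18² = 0.0676 + 0.0016 + 0.0841 + 0.0009 + 0.0400 + 0.0324 = 0.2266
B_A = 1 / 0.2266 = 4.4131
Σp_Dᵢ² = 0.13² + 0.07² + 0.06² + 0.36² + 0.36² + 0.02² = 0.0169 + 0.0049 + 0.0036 + 0.1296 + 0.1296 + 0.0004 = 0.2850
B_D = 1 / 0.2850 = 3.5088
Highest B → broadest niche (most generalist): Species A (B = 4.41).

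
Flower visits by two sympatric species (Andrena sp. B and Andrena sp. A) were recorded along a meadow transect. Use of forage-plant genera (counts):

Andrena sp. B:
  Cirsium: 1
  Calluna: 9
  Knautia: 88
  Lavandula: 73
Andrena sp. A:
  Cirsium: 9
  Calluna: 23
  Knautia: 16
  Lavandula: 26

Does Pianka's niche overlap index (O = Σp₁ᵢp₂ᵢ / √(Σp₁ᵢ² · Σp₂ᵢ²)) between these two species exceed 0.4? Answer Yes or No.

Yes

Proportions for Andrena sp. B (n=171): 1/171=0.0058, 9/171=0.0526, 88/171=0.5146, 73/171=0.4269
Proportions for Andrena sp. A (n=74): 9/74=0.1216, 23/74=0.3108, 16/74=0.2162, 26/74=0.3514
Σ p₁ᵢp₂ᵢ = 0.000705 + 0.016348 + 0.111257 + 0.150013 = 0.278323
Σp_1ᵢ² = 0.0058² + 0.0526² + 0.5146² + 0.4269² = 0.000034 + 0.002767 + 0.264813 + 0.182244 = 0.449858
Σp_2ᵢ² = 0.1216² + 0.3108² + 0.2162² + 0.3514² = 0.014787 + 0.096597 + 0.046742 + 0.123482 = 0.281608
O = 0.278323 / √(0.449858 × 0.281608) = 0.278323 / 0.3559264 = 0.7820
O = 0.7820 > 0.4 → Yes.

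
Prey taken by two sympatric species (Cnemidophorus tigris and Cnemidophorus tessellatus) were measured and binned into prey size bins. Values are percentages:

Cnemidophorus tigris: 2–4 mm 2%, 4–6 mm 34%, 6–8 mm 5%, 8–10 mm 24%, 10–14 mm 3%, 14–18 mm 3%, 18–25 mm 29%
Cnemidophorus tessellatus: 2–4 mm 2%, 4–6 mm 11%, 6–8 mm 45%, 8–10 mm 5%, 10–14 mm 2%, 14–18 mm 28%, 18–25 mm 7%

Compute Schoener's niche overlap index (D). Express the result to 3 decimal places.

0.350

Convert percentages to proportions (divide by 100).
Σ|p₁ᵢ − p₂ᵢ| = 0.00 + 0.23 + 0.40 + 0.19 + 0.01 + 0.25 + 0.22 = 1.30
D = 1 − ½ × 1.30 = 1 − 0.650 = 0.35000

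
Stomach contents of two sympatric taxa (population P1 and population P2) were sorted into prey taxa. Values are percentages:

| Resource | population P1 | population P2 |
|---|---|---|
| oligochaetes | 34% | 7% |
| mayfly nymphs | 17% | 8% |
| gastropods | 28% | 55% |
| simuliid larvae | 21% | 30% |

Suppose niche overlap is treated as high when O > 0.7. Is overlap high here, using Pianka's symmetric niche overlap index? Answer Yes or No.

Convert percentages to proportions (divide by 100).
Σ p₁ᵢp₂ᵢ = 0.0238 + 0.0136 + 0.1540 + 0.0630 = 0.2544
Σp_1ᵢ² = 0.34² + 0.17² + 0.28² + 0.21² = 0.1156 + 0.0289 + 0.0784 + 0.0441 = 0.2670
Σp_2ᵢ² = 0.07² + 0.08² + 0.55² + 0.30² = 0.0049 + 0.0064 + 0.3025 + 0.0900 = 0.4038
O = 0.2544 / √(0.2670 × 0.4038) = 0.2544 / 0.32835 = 0.7748
O = 0.7748 > 0.7 → Yes.

Yes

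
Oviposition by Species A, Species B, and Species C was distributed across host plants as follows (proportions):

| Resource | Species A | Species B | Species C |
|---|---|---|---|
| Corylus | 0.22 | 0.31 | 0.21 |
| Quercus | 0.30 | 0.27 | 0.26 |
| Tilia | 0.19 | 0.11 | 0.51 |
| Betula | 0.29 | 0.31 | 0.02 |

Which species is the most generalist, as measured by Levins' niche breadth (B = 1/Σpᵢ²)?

Species A

Σp_Aᵢ² = 0.22² + 0.30² + 0.19² + 0.29² = 0.0484 + 0.0900 + 0.0361 + 0.0841 = 0.2586
B_A = 1 / 0.2586 = 3.8670
Σp_Bᵢ² = 0.31² + 0.27² + 0.11² + 0.31² = 0.0961 + 0.0729 + 0.0121 + 0.0961 = 0.2772
B_B = 1 / 0.2772 = 3.6075
Σp_Cᵢ² = 0.21² + 0.26² + 0.51² + 0.02² = 0.0441 + 0.0676 + 0.2601 + 0.0004 = 0.3722
B_C = 1 / 0.3722 = 2.6867
Highest B → broadest niche (most generalist): Species A (B = 3.87).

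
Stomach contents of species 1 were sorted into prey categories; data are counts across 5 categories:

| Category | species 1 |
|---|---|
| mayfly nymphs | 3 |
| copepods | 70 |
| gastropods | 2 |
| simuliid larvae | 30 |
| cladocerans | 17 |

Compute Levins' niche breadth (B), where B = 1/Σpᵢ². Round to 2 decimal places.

Proportions for species 1 (n=122): 3/122=0.0246, 70/122=0.5738, 2/122=0.0164, 30/122=0.2459, 17/122=0.1393
Σpᵢ² = 0.0246² + 0.5738² + 0.0164² + 0.2459² + 0.1393² = 0.000605 + 0.329246 + 0.000269 + 0.060467 + 0.019404 = 0.409991
B = 1 / 0.409991 = 2.4391

2.44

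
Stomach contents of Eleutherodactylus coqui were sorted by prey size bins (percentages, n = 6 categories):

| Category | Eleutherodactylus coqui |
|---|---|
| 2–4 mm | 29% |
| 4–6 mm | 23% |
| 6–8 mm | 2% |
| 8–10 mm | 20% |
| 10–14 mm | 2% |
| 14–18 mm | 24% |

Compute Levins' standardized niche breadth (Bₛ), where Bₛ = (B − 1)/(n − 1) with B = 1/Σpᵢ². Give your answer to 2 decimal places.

0.65

Convert percentages to proportions (divide by 100).
Σpᵢ² = 0.29² + 0.23² + 0.02² + 0.20² + 0.02² + 0.24² = 0.0841 + 0.0529 + 0.0004 + 0.0400 + 0.0004 + 0.0576 = 0.2354
B = 1 / 0.2354 = 4.2481
Bₛ = (B − 1)/(n − 1) = (4.2481 − 1)/(6 − 1) = 3.2481/5 = 0.6496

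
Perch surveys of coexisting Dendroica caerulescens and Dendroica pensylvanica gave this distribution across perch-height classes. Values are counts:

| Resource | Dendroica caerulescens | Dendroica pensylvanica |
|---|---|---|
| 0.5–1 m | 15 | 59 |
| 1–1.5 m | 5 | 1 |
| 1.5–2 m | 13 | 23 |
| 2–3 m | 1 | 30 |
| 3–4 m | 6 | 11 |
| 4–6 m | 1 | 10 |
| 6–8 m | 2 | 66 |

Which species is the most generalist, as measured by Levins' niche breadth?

Proportions for Dendroica caerulescens (n=43): 15/43=0.3488, 5/43=0.1163, 13/43=0.3023, 1/43=0.0233, 6/43=0.1395, 1/43=0.0233, 2/43=0.0465
Proportions for Dendroica pensylvanica (n=200): 59/200=0.2950, 1/200=0.0050, 23/200=0.1150, 30/200=0.1500, 11/200=0.0550, 10/200=0.0500, 66/200=0.3300
Σp_caerᵢ² = 0.3488² + 0.1163² + 0.3023² + 0.0233² + 0.1395² + 0.0233² + 0.0465² = 0.121661 + 0.013526 + 0.091385 + 0.000543 + 0.019460 + 0.000543 + 0.002162 = 0.249280
B_caer = 1 / 0.249280 = 4.0116
Σp_pensᵢ² = 0.2950² + 0.0050² + 0.1150² + 0.1500² + 0.0550² + 0.0500² + 0.3300² = 0.087025 + 0.000025 + 0.013225 + 0.022500 + 0.003025 + 0.002500 + 0.108900 = 0.237200
B_pens = 1 / 0.237200 = 4.2159
Highest B → broadest niche (most generalist): Dendroica pensylvanica (B = 4.22).

Dendroica pensylvanica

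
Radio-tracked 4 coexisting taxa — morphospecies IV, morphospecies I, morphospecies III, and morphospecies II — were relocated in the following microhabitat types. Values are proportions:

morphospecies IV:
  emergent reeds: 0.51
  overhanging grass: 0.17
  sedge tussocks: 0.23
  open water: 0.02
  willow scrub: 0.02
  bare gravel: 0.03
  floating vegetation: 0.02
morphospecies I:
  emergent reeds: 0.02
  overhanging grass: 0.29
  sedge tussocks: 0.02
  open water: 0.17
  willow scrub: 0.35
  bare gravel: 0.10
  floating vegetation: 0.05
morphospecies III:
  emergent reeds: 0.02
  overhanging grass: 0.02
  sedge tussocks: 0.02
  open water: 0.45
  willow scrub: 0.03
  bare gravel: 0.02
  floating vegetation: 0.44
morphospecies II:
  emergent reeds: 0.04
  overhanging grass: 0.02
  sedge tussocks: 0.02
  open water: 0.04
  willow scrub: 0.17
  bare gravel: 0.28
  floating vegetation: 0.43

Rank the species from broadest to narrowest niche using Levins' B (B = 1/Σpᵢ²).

Σp_IVᵢ² = 0.51² + 0.17² + 0.23² + 0.02² + 0.02² + 0.03² + 0.02² = 0.2601 + 0.0289 + 0.0529 + 0.0004 + 0.0004 + 0.0009 + 0.0004 = 0.3440
B_IV = 1 / 0.3440 = 2.9070
Σp_Iᵢ² = 0.02² + 0.29² + 0.02² + 0.17² + 0.35² + 0.10² + 0.05² = 0.0004 + 0.0841 + 0.0004 + 0.0289 + 0.1225 + 0.0100 + 0.0025 = 0.2488
B_I = 1 / 0.2488 = 4.0193
Σp_IIIᵢ² = 0.02² + 0.02² + 0.02² + 0.45² + 0.03² + 0.02² + 0.44² = 0.0004 + 0.0004 + 0.0004 + 0.2025 + 0.0009 + 0.0004 + 0.1936 = 0.3986
B_III = 1 / 0.3986 = 2.5088
Σp_IIᵢ² = 0.04² + 0.02² + 0.02² + 0.04² + 0.17² + 0.28² + 0.43² = 0.0016 + 0.0004 + 0.0004 + 0.0016 + 0.0289 + 0.0784 + 0.1849 = 0.2962
B_II = 1 / 0.2962 = 3.3761
Ranking by B (broadest → narrowest): morphospecies I (4.02) > morphospecies II (3.38) > morphospecies IV (2.91) > morphospecies III (2.51)

morphospecies I > morphospecies II > morphospecies IV > morphospecies III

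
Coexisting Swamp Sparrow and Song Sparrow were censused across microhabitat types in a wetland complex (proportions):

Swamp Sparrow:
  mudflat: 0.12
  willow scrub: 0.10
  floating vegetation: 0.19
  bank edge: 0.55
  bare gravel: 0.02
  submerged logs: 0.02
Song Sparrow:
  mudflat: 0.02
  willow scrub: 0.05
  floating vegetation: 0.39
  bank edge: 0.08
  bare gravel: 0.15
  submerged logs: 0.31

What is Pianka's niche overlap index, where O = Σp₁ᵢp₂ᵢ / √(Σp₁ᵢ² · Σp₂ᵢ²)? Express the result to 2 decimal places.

0.42

Σ p₁ᵢp₂ᵢ = 0.0024 + 0.0050 + 0.0741 + 0.0440 + 0.0030 + 0.0062 = 0.1347
Σp_1ᵢ² = 0.12² + 0.10² + 0.19² + 0.55² + 0.02² + 0.02² = 0.0144 + 0.0100 + 0.0361 + 0.3025 + 0.0004 + 0.0004 = 0.3638
Σp_2ᵢ² = 0.02² + 0.05² + 0.39² + 0.08² + 0.15² + 0.31² = 0.0004 + 0.0025 + 0.1521 + 0.0064 + 0.0225 + 0.0961 = 0.2800
O = 0.1347 / √(0.3638 × 0.2800) = 0.1347 / 0.31916 = 0.4220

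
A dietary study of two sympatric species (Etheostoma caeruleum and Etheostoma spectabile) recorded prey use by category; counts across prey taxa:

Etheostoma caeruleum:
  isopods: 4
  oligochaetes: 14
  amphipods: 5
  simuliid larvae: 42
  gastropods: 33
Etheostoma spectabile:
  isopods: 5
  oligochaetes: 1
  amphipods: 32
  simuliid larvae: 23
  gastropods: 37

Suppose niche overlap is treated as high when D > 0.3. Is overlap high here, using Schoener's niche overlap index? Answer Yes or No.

Proportions for Etheostoma caeruleum (n=98): 4/98=0.0408, 14/98=0.1429, 5/98=0.0510, 42/98=0.4286, 33/98=0.3367
Proportions for Etheostoma spectabile (n=98): 5/98=0.0510, 1/98=0.0102, 32/98=0.3265, 23/98=0.2347, 37/98=0.3776
Σ|p₁ᵢ − p₂ᵢ| = 0.0102 + 0.1327 + 0.2755 + 0.1939 + 0.0409 = 0.6532
D = 1 − ½ × 0.6532 = 1 − 0.32660 = 0.67340
D = 0.67340 > 0.3 → Yes.

Yes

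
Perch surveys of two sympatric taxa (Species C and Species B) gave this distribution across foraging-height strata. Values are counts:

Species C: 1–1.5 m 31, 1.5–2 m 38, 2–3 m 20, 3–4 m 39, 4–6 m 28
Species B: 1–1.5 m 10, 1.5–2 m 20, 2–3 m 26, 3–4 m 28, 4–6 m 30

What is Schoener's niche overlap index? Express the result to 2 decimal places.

0.82

Proportions for Species C (n=156): 31/156=0.1987, 38/156=0.2436, 20/156=0.1282, 39/156=0.2500, 28/156=0.1795
Proportions for Species B (n=114): 10/114=0.0877, 20/114=0.1754, 26/114=0.2281, 28/114=0.2456, 30/114=0.2632
Σ|p₁ᵢ − p₂ᵢ| = 0.1110 + 0.0682 + 0.0999 + 0.0044 + 0.0837 = 0.3672
D = 1 − ½ × 0.3672 = 1 − 0.18360 = 0.81640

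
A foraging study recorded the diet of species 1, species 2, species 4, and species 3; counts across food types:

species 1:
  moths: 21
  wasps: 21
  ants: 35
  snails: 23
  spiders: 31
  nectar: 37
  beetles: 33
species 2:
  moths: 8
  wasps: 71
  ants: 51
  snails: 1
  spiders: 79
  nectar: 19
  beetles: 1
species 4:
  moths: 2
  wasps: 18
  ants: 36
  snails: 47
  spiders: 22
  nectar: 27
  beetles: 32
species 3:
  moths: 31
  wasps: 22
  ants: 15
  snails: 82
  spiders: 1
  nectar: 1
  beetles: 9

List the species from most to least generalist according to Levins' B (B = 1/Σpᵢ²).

Proportions for species 1 (n=201): 21/201=0.1045, 21/201=0.1045, 35/201=0.1741, 23/201=0.1144, 31/201=0.1542, 37/201=0.1841, 33/201=0.1642
Proportions for species 2 (n=230): 8/230=0.0348, 71/230=0.3087, 51/230=0.2217, 1/230=0.0043, 79/230=0.3435, 19/230=0.0826, 1/230=0.0043
Proportions for species 4 (n=184): 2/184=0.0109, 18/184=0.0978, 36/184=0.1957, 47/184=0.2554, 22/184=0.1196, 27/184=0.1467, 32/184=0.1739
Proportions for species 3 (n=161): 31/161=0.1925, 22/161=0.1366, 15/161=0.0932, 82/161=0.5093, 1/161=0.0062, 1/161=0.0062, 9/161=0.0559
Σp_1ᵢ² = 0.1045² + 0.1045² + 0.1741² + 0.1144² + 0.1542² + 0.1841² + 0.1642² = 0.010920 + 0.010920 + 0.030311 + 0.013087 + 0.023778 + 0.033893 + 0.026962 = 0.149871
B_1 = 1 / 0.149871 = 6.6724
Σp_2ᵢ² = 0.0348² + 0.3087² + 0.2217² + 0.0043² + 0.3435² + 0.0826² + 0.0043² = 0.001211 + 0.095296 + 0.049151 + 0.000018 + 0.117992 + 0.006823 + 0.000018 = 0.270509
B_2 = 1 / 0.270509 = 3.6967
Σp_4ᵢ² = 0.0109² + 0.0978² + 0.1957² + 0.2554² + 0.1196² + 0.1467² + 0.1739² = 0.000119 + 0.009565 + 0.038298 + 0.065229 + 0.014304 + 0.021521 + 0.030241 = 0.179277
B_4 = 1 / 0.179277 = 5.5780
Σp_3ᵢ² = 0.1925² + 0.1366² + 0.0932² + 0.5093² + 0.0062² + 0.0062² + 0.0559² = 0.037056 + 0.018660 + 0.008686 + 0.259386 + 0.000038 + 0.000038 + 0.003125 = 0.326989
B_3 = 1 / 0.326989 = 3.0582
Ranking by B (broadest → narrowest): species 1 (6.67) > species 4 (5.58) > species 2 (3.70) > species 3 (3.06)

species 1 > species 4 > species 2 > species 3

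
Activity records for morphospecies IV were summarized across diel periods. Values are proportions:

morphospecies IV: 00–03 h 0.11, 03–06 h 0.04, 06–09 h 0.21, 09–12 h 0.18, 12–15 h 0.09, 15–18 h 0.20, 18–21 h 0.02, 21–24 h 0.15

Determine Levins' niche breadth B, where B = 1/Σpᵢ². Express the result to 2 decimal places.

Σpᵢ² = 0.11² + 0.04² + 0.21² + 0.18² + 0.09² + 0.20² + 0.02² + 0.15² = 0.0121 + 0.0016 + 0.0441 + 0.0324 + 0.0081 + 0.0400 + 0.0004 + 0.0225 = 0.1612
B = 1 / 0.1612 = 6.2035

6.20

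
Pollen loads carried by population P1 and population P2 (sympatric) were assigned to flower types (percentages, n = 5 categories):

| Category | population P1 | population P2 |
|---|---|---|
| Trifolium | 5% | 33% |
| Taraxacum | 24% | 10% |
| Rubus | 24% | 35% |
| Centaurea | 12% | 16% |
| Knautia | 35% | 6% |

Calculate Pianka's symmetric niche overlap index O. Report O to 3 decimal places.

Convert percentages to proportions (divide by 100).
Σ p₁ᵢp₂ᵢ = 0.0165 + 0.0240 + 0.0840 + 0.0192 + 0.0210 = 0.1647
Σp_1ᵢ² = 0.05² + 0.24² + 0.24² + 0.12² + 0.35² = 0.0025 + 0.0576 + 0.0576 + 0.0144 + 0.1225 = 0.2546
Σp_2ᵢ² = 0.33² + 0.10² + 0.35² + 0.16² + 0.06² = 0.1089 + 0.0100 + 0.1225 + 0.0256 + 0.0036 = 0.2706
O = 0.1647 / √(0.2546 × 0.2706) = 0.1647 / 0.262478 = 0.62748

0.627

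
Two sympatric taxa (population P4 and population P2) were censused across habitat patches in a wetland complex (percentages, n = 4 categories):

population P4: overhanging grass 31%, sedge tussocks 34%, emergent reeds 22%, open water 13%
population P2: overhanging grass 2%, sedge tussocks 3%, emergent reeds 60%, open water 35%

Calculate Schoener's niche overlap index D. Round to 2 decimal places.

0.40

Convert percentages to proportions (divide by 100).
Σ|p₁ᵢ − p₂ᵢ| = 0.29 + 0.31 + 0.38 + 0.22 = 1.20
D = 1 − ½ × 1.20 = 1 − 0.600 = 0.4000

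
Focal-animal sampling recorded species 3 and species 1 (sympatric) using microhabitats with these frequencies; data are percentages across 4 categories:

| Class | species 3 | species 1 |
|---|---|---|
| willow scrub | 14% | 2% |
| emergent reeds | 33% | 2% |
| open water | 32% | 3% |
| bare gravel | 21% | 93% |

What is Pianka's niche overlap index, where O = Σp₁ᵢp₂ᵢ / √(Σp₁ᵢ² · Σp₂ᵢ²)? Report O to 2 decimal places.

Convert percentages to proportions (divide by 100).
Σ p₁ᵢp₂ᵢ = 0.0028 + 0.0066 + 0.0096 + 0.1953 = 0.2143
Σp_1ᵢ² = 0.14² + 0.33² + 0.32² + 0.21² = 0.0196 + 0.1089 + 0.1024 + 0.0441 = 0.2750
Σp_2ᵢ² = 0.02² + 0.02² + 0.03² + 0.93² = 0.0004 + 0.0004 + 0.0009 + 0.8649 = 0.8666
O = 0.2143 / √(0.2750 × 0.8666) = 0.2143 / 0.48818 = 0.4390

0.44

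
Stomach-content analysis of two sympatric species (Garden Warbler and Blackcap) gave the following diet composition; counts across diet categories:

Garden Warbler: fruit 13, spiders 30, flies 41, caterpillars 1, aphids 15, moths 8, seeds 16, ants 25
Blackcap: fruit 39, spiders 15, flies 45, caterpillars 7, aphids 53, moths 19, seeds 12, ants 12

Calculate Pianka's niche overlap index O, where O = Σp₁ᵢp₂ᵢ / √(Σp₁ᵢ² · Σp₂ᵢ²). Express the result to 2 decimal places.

0.80

Proportions for Garden Warbler (n=149): 13/149=0.0872, 30/149=0.2013, 41/149=0.2752, 1/149=0.0067, 15/149=0.1007, 8/149=0.0537, 16/149=0.1074, 25/149=0.1678
Proportions for Blackcap (n=202): 39/202=0.1931, 15/202=0.0743, 45/202=0.2228, 7/202=0.0347, 53/202=0.2624, 19/202=0.0941, 12/202=0.0594, 12/202=0.0594
Σ p₁ᵢp₂ᵢ = 0.016838 + 0.014957 + 0.061315 + 0.000232 + 0.026424 + 0.005053 + 0.006380 + 0.009967 = 0.141166
Σp_1ᵢ² = 0.0872² + 0.2013² + 0.2752² + 0.0067² + 0.1007² + 0.0537² + 0.1074² + 0.1678² = 0.007604 + 0.040522 + 0.075735 + 0.000045 + 0.010140 + 0.002884 + 0.011535 + 0.028157 = 0.176622
Σp_2ᵢ² = 0.1931² + 0.0743² + 0.2228² + 0.0347² + 0.2624² + 0.0941² + 0.0594² + 0.0594² = 0.037288 + 0.005520 + 0.049640 + 0.001204 + 0.068854 + 0.008855 + 0.003528 + 0.003528 = 0.178417
O = 0.141166 / √(0.176622 × 0.178417) = 0.141166 / 0.1775172 = 0.7952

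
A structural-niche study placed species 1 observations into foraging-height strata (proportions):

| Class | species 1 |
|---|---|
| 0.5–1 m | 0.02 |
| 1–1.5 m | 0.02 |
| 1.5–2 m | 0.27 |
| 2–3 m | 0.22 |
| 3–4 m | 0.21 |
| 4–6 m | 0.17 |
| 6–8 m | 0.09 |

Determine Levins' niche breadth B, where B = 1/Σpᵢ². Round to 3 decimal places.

Σpᵢ² = 0.02² + 0.02² + 0.27² + 0.22² + 0.21² + 0.17² + 0.09² = 0.0004 + 0.0004 + 0.0729 + 0.0484 + 0.0441 + 0.0289 + 0.0081 = 0.2032
B = 1 / 0.2032 = 4.92126

4.921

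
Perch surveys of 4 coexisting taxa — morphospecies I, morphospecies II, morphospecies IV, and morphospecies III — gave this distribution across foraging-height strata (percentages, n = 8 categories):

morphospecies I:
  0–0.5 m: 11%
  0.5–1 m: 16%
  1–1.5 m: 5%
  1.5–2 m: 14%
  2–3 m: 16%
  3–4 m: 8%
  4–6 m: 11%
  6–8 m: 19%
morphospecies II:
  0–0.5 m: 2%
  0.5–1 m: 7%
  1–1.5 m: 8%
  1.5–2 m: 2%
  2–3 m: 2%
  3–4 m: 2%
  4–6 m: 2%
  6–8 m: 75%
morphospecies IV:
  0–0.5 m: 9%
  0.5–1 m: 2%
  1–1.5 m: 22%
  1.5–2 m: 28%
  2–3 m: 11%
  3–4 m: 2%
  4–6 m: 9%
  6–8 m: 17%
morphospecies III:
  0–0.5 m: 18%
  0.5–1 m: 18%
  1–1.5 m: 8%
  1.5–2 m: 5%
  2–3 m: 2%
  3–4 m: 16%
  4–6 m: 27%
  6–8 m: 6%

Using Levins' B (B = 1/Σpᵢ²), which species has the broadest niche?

Convert percentages to proportions (divide by 100).
Σp_Iᵢ² = 0.11² + 0.16² + 0.05² + 0.14² + 0.16² + 0.08² + 0.11² + 0.19² = 0.0121 + 0.0256 + 0.0025 + 0.0196 + 0.0256 + 0.0064 + 0.0121 + 0.0361 = 0.1400
B_I = 1 / 0.1400 = 7.1429
Σp_IIᵢ² = 0.02² + 0.07² + 0.08² + 0.02² + 0.02² + 0.02² + 0.02² + 0.75² = 0.0004 + 0.0049 + 0.0064 + 0.0004 + 0.0004 + 0.0004 + 0.0004 + 0.5625 = 0.5758
B_II = 1 / 0.5758 = 1.7367
Σp_IVᵢ² = 0.09² + 0.02² + 0.22² + 0.28² + 0.11² + 0.02² + 0.09² + 0.17² = 0.0081 + 0.0004 + 0.0484 + 0.0784 + 0.0121 + 0.0004 + 0.0081 + 0.0289 = 0.1848
B_IV = 1 / 0.1848 = 5.4113
Σp_IIIᵢ² = 0.18² + 0.18² + 0.08² + 0.05² + 0.02² + 0.16² + 0.27² + 0.06² = 0.0324 + 0.0324 + 0.0064 + 0.0025 + 0.0004 + 0.0256 + 0.0729 + 0.0036 = 0.1762
B_III = 1 / 0.1762 = 5.6754
Highest B → broadest niche (most generalist): morphospecies I (B = 7.14).

morphospecies I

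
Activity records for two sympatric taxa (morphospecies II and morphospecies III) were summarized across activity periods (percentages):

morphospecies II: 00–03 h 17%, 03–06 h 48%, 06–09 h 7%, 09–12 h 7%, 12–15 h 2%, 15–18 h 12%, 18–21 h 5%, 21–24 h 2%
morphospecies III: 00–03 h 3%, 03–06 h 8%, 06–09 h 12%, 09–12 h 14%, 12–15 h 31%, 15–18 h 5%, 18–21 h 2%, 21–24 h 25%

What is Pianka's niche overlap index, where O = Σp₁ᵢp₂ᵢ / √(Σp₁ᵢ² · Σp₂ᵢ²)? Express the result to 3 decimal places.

0.331

Convert percentages to proportions (divide by 100).
Σ p₁ᵢp₂ᵢ = 0.0051 + 0.0384 + 0.0084 + 0.0098 + 0.0062 + 0.0060 + 0.0010 + 0.0050 = 0.0799
Σp_1ᵢ² = 0.17² + 0.48² + 0.07² + 0.07² + 0.02² + 0.12² + 0.05² + 0.02² = 0.0289 + 0.2304 + 0.0049 + 0.0049 + 0.0004 + 0.0144 + 0.0025 + 0.0004 = 0.2868
Σp_2ᵢ² = 0.03² + 0.08² + 0.12² + 0.14² + 0.31² + 0.05² + 0.02² + 0.25² = 0.0009 + 0.0064 + 0.0144 + 0.0196 + 0.0961 + 0.0025 + 0.0004 + 0.0625 = 0.2028
O = 0.0799 / √(0.2868 × 0.2028) = 0.0799 / 0.241170 = 0.33130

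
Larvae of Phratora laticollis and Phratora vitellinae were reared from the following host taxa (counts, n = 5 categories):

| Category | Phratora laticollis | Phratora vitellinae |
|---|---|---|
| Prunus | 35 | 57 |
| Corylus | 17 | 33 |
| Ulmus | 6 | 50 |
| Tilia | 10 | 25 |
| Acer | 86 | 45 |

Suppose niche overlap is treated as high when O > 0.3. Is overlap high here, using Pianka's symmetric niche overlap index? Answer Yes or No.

Yes

Proportions for Phratora laticollis (n=154): 35/154=0.2273, 17/154=0.1104, 6/154=0.0390, 10/154=0.0649, 86/154=0.5584
Proportions for Phratora vitellinae (n=210): 57/210=0.2714, 33/210=0.1571, 50/210=0.2381, 25/210=0.1190, 45/210=0.2143
Σ p₁ᵢp₂ᵢ = 0.061689 + 0.017344 + 0.009286 + 0.007723 + 0.119665 = 0.215707
Σp_1ᵢ² = 0.2273² + 0.1104² + 0.0390² + 0.0649² + 0.5584² = 0.051665 + 0.012188 + 0.001521 + 0.004212 + 0.311811 = 0.381397
Σp_2ᵢ² = 0.2714² + 0.1571² + 0.2381² + 0.1190² + 0.2143² = 0.073658 + 0.024680 + 0.056692 + 0.014161 + 0.045924 = 0.215115
O = 0.215707 / √(0.381397 × 0.215115) = 0.215707 / 0.2864336 = 0.7531
O = 0.7531 > 0.3 → Yes.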